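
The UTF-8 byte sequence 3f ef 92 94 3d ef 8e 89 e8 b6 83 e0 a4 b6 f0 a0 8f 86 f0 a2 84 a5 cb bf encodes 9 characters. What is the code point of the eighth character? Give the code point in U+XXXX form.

Offset 0: leading byte 0x3F = 00111111 → 1-byte char #1 = 3F.
Offset 1: leading byte 0xEF = 11101111 → 3-byte char #2 = EF 92 94.
Offset 4: leading byte 0x3D = 00111101 → 1-byte char #3 = 3D.
Offset 5: leading byte 0xEF = 11101111 → 3-byte char #4 = EF 8E 89.
Offset 8: leading byte 0xE8 = 11101000 → 3-byte char #5 = E8 B6 83.
Offset 11: leading byte 0xE0 = 11100000 → 3-byte char #6 = E0 A4 B6.
Offset 14: leading byte 0xF0 = 11110000 → 4-byte char #7 = F0 A0 8F 86.
Offset 18: leading byte 0xF0 = 11110000 → 4-byte char #8 = F0 A2 84 A5.
Leading byte 0xF0 = 11110000 matches 11110xxx → 4-byte sequence.
Byte 1: 0xF0 = 11110000, payload 000 (3 bits).
Byte 2: 0xA2 = 10100010 (10xxxxxx ✓), payload 100010.
Byte 3: 0x84 = 10000100 (10xxxxxx ✓), payload 000100.
Byte 4: 0xA5 = 10100101 (10xxxxxx ✓), payload 100101.
Concatenate: 000100010000100100101 = 0x22125 (21 bits → U+22125).

U+22125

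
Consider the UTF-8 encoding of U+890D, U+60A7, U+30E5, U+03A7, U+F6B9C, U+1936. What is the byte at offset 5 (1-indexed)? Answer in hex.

1-indexed offset 5 is 0-indexed offset 4.
U+890D → 3-byte form E8 A4 8D at offsets 0–2.
U+60A7 → 3-byte form E6 82 A7 at offsets 3–5.
Offset 4 falls in char 2's range; it's byte 2 of E6 82 A7 = 0x82.

0x82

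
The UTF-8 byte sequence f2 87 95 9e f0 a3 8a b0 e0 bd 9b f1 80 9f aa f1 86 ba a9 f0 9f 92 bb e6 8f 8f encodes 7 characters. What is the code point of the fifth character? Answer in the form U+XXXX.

U+46EA9

Offset 0: leading byte 0xF2 = 11110010 → 4-byte char #1 = F2 87 95 9E.
Offset 4: leading byte 0xF0 = 11110000 → 4-byte char #2 = F0 A3 8A B0.
Offset 8: leading byte 0xE0 = 11100000 → 3-byte char #3 = E0 BD 9B.
Offset 11: leading byte 0xF1 = 11110001 → 4-byte char #4 = F1 80 9F AA.
Offset 15: leading byte 0xF1 = 11110001 → 4-byte char #5 = F1 86 BA A9.
Leading byte 0xF1 = 11110001 matches 11110xxx → 4-byte sequence.
Byte 1: 0xF1 = 11110001, payload 001 (3 bits).
Byte 2: 0x86 = 10000110 (10xxxxxx ✓), payload 000110.
Byte 3: 0xBA = 10111010 (10xxxxxx ✓), payload 111010.
Byte 4: 0xA9 = 10101001 (10xxxxxx ✓), payload 101001.
Concatenate: 001000110111010101001 = 0x46EA9 (21 bits → U+46EA9).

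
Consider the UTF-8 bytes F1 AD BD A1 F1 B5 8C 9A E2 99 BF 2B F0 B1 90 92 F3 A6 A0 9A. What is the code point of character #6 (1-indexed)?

U+E681A

Offset 0: leading byte 0xF1 = 11110001 → 4-byte char #1 = F1 AD BD A1.
Offset 4: leading byte 0xF1 = 11110001 → 4-byte char #2 = F1 B5 8C 9A.
Offset 8: leading byte 0xE2 = 11100010 → 3-byte char #3 = E2 99 BF.
Offset 11: leading byte 0x2B = 00101011 → 1-byte char #4 = 2B.
Offset 12: leading byte 0xF0 = 11110000 → 4-byte char #5 = F0 B1 90 92.
Offset 16: leading byte 0xF3 = 11110011 → 4-byte char #6 = F3 A6 A0 9A.
Leading byte 0xF3 = 11110011 matches 11110xxx → 4-byte sequence.
Byte 1: 0xF3 = 11110011, payload 011 (3 bits).
Byte 2: 0xA6 = 10100110 (10xxxxxx ✓), payload 100110.
Byte 3: 0xA0 = 10100000 (10xxxxxx ✓), payload 100000.
Byte 4: 0x9A = 10011010 (10xxxxxx ✓), payload 011010.
Concatenate: 011100110100000011010 = 0xE681A (21 bits → U+E681A).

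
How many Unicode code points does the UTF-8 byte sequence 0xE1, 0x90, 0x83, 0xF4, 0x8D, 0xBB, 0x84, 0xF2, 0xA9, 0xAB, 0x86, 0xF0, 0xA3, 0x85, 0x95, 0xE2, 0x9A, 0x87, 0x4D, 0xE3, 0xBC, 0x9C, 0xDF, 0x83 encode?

8

Byte at offset 0: 0xE1 = 11100001 → 3-byte char (#1). Advance 3.
Byte at offset 3: 0xF4 = 11110100 → 4-byte char (#2). Advance 4.
Byte at offset 7: 0xF2 = 11110010 → 4-byte char (#3). Advance 4.
Byte at offset 11: 0xF0 = 11110000 → 4-byte char (#4). Advance 4.
Byte at offset 15: 0xE2 = 11100010 → 3-byte char (#5). Advance 3.
Byte at offset 18: 0x4D = 01001101 → 1-byte char (#6). Advance 1.
Byte at offset 19: 0xE3 = 11100011 → 3-byte char (#7). Advance 3.
Byte at offset 22: 0xDF = 11011111 → 2-byte char (#8). Advance 2.
Reached end at offset 24 after 8 code points.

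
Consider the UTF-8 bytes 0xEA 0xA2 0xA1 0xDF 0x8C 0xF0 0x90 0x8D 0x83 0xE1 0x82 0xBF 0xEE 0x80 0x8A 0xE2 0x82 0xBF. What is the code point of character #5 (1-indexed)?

U+E00A

Offset 0: leading byte 0xEA = 11101010 → 3-byte char #1 = EA A2 A1.
Offset 3: leading byte 0xDF = 11011111 → 2-byte char #2 = DF 8C.
Offset 5: leading byte 0xF0 = 11110000 → 4-byte char #3 = F0 90 8D 83.
Offset 9: leading byte 0xE1 = 11100001 → 3-byte char #4 = E1 82 BF.
Offset 12: leading byte 0xEE = 11101110 → 3-byte char #5 = EE 80 8A.
Leading byte 0xEE = 11101110 matches 1110xxxx → 3-byte sequence.
Byte 1: 0xEE = 11101110, payload 1110 (4 bits).
Byte 2: 0x80 = 10000000 (10xxxxxx ✓), payload 000000.
Byte 3: 0x8A = 10001010 (10xxxxxx ✓), payload 001010.
Concatenate: 1110000000001010 = 0xE00A (16 bits → U+E00A).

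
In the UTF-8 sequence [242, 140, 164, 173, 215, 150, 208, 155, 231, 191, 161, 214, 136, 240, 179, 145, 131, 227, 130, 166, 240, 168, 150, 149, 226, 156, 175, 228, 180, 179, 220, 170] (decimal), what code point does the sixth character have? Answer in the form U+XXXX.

Offset 0: leading byte 0xF2 = 11110010 → 4-byte char #1 = F2 8C A4 AD.
Offset 4: leading byte 0xD7 = 11010111 → 2-byte char #2 = D7 96.
Offset 6: leading byte 0xD0 = 11010000 → 2-byte char #3 = D0 9B.
Offset 8: leading byte 0xE7 = 11100111 → 3-byte char #4 = E7 BF A1.
Offset 11: leading byte 0xD6 = 11010110 → 2-byte char #5 = D6 88.
Offset 13: leading byte 0xF0 = 11110000 → 4-byte char #6 = F0 B3 91 83.
Leading byte 0xF0 = 11110000 matches 11110xxx → 4-byte sequence.
Byte 1: 0xF0 = 11110000, payload 000 (3 bits).
Byte 2: 0xB3 = 10110011 (10xxxxxx ✓), payload 110011.
Byte 3: 0x91 = 10010001 (10xxxxxx ✓), payload 010001.
Byte 4: 0x83 = 10000011 (10xxxxxx ✓), payload 000011.
Concatenate: 000110011010001000011 = 0x33443 (21 bits → U+33443).

U+33443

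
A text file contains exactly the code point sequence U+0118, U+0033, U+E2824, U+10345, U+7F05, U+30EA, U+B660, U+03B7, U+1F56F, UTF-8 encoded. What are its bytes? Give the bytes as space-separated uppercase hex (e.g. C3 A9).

U+0118: 2-byte form → C4 98.
U+0033: 1-byte form → 33.
U+E2824: 4-byte form → F3 A2 A0 A4.
U+10345: 4-byte form → F0 90 8D 85.
U+7F05: 3-byte form → E7 BC 85.
U+30EA: 3-byte form → E3 83 AA.
U+B660: 3-byte form → EB 99 A0.
U+03B7: 2-byte form → CE B7.
U+1F56F: 4-byte form → F0 9F 95 AF.
Concatenated (26 bytes): C4 98 33 F3 A2 A0 A4 F0 90 8D 85 E7 BC 85 E3 83 AA EB 99 A0 CE B7 F0 9F 95 AF.

C4 98 33 F3 A2 A0 A4 F0 90 8D 85 E7 BC 85 E3 83 AA EB 99 A0 CE B7 F0 9F 95 AF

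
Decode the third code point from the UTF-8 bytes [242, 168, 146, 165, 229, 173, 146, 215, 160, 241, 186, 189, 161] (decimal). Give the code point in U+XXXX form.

U+05E0

Offset 0: leading byte 0xF2 = 11110010 → 4-byte char #1 = F2 A8 92 A5.
Offset 4: leading byte 0xE5 = 11100101 → 3-byte char #2 = E5 AD 92.
Offset 7: leading byte 0xD7 = 11010111 → 2-byte char #3 = D7 A0.
Leading byte 0xD7 = 11010111 matches 110xxxxx → 2-byte sequence.
Byte 1: 0xD7 = 11010111, payload 10111 (5 bits).
Byte 2: 0xA0 = 10100000 (10xxxxxx ✓), payload 100000.
Concatenate: 10111100000 = 0x5E0 (11 bits → U+05E0).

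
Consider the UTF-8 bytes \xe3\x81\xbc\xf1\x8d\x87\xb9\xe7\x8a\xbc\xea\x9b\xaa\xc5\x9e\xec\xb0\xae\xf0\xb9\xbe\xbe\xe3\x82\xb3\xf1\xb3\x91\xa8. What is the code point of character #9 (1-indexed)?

U+73468

Offset 0: leading byte 0xE3 = 11100011 → 3-byte char #1 = E3 81 BC.
Offset 3: leading byte 0xF1 = 11110001 → 4-byte char #2 = F1 8D 87 B9.
Offset 7: leading byte 0xE7 = 11100111 → 3-byte char #3 = E7 8A BC.
Offset 10: leading byte 0xEA = 11101010 → 3-byte char #4 = EA 9B AA.
Offset 13: leading byte 0xC5 = 11000101 → 2-byte char #5 = C5 9E.
Offset 15: leading byte 0xEC = 11101100 → 3-byte char #6 = EC B0 AE.
Offset 18: leading byte 0xF0 = 11110000 → 4-byte char #7 = F0 B9 BE BE.
Offset 22: leading byte 0xE3 = 11100011 → 3-byte char #8 = E3 82 B3.
Offset 25: leading byte 0xF1 = 11110001 → 4-byte char #9 = F1 B3 91 A8.
Leading byte 0xF1 = 11110001 matches 11110xxx → 4-byte sequence.
Byte 1: 0xF1 = 11110001, payload 001 (3 bits).
Byte 2: 0xB3 = 10110011 (10xxxxxx ✓), payload 110011.
Byte 3: 0x91 = 10010001 (10xxxxxx ✓), payload 010001.
Byte 4: 0xA8 = 10101000 (10xxxxxx ✓), payload 101000.
Concatenate: 001110011010001101000 = 0x73468 (21 bits → U+73468).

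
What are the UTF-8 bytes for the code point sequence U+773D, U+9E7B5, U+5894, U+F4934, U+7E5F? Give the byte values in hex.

U+773D: 3-byte form → E7 9C BD.
U+9E7B5: 4-byte form → F2 9E 9E B5.
U+5894: 3-byte form → E5 A2 94.
U+F4934: 4-byte form → F3 B4 A4 B4.
U+7E5F: 3-byte form → E7 B9 9F.
Concatenated (17 bytes): E7 9C BD F2 9E 9E B5 E5 A2 94 F3 B4 A4 B4 E7 B9 9F.

E7 9C BD F2 9E 9E B5 E5 A2 94 F3 B4 A4 B4 E7 B9 9F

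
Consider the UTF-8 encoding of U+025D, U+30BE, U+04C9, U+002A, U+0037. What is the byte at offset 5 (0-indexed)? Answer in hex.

0xD3

U+025D → 2-byte form C9 9D at offsets 0–1.
U+30BE → 3-byte form E3 82 BE at offsets 2–4.
U+04C9 → 2-byte form D3 89 at offsets 5–6.
Offset 5 falls in char 3's range; it's byte 1 of D3 89 = 0xD3.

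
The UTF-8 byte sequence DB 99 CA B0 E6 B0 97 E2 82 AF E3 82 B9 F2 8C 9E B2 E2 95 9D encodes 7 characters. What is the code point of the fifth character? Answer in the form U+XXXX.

U+30B9

Offset 0: leading byte 0xDB = 11011011 → 2-byte char #1 = DB 99.
Offset 2: leading byte 0xCA = 11001010 → 2-byte char #2 = CA B0.
Offset 4: leading byte 0xE6 = 11100110 → 3-byte char #3 = E6 B0 97.
Offset 7: leading byte 0xE2 = 11100010 → 3-byte char #4 = E2 82 AF.
Offset 10: leading byte 0xE3 = 11100011 → 3-byte char #5 = E3 82 B9.
Leading byte 0xE3 = 11100011 matches 1110xxxx → 3-byte sequence.
Byte 1: 0xE3 = 11100011, payload 0011 (4 bits).
Byte 2: 0x82 = 10000010 (10xxxxxx ✓), payload 000010.
Byte 3: 0xB9 = 10111001 (10xxxxxx ✓), payload 111001.
Concatenate: 0011000010111001 = 0x30B9 (16 bits → U+30B9).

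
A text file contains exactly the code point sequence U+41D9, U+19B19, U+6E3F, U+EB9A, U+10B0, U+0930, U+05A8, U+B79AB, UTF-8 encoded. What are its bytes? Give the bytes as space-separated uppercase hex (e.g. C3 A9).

U+41D9: 3-byte form → E4 87 99.
U+19B19: 4-byte form → F0 99 AC 99.
U+6E3F: 3-byte form → E6 B8 BF.
U+EB9A: 3-byte form → EE AE 9A.
U+10B0: 3-byte form → E1 82 B0.
U+0930: 3-byte form → E0 A4 B0.
U+05A8: 2-byte form → D6 A8.
U+B79AB: 4-byte form → F2 B7 A6 AB.
Concatenated (25 bytes): E4 87 99 F0 99 AC 99 E6 B8 BF EE AE 9A E1 82 B0 E0 A4 B0 D6 A8 F2 B7 A6 AB.

E4 87 99 F0 99 AC 99 E6 B8 BF EE AE 9A E1 82 B0 E0 A4 B0 D6 A8 F2 B7 A6 AB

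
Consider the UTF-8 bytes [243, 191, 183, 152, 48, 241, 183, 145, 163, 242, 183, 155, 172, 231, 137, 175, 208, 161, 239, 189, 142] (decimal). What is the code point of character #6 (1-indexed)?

U+0421

Offset 0: leading byte 0xF3 = 11110011 → 4-byte char #1 = F3 BF B7 98.
Offset 4: leading byte 0x30 = 00110000 → 1-byte char #2 = 30.
Offset 5: leading byte 0xF1 = 11110001 → 4-byte char #3 = F1 B7 91 A3.
Offset 9: leading byte 0xF2 = 11110010 → 4-byte char #4 = F2 B7 9B AC.
Offset 13: leading byte 0xE7 = 11100111 → 3-byte char #5 = E7 89 AF.
Offset 16: leading byte 0xD0 = 11010000 → 2-byte char #6 = D0 A1.
Leading byte 0xD0 = 11010000 matches 110xxxxx → 2-byte sequence.
Byte 1: 0xD0 = 11010000, payload 10000 (5 bits).
Byte 2: 0xA1 = 10100001 (10xxxxxx ✓), payload 100001.
Concatenate: 10000100001 = 0x421 (11 bits → U+0421).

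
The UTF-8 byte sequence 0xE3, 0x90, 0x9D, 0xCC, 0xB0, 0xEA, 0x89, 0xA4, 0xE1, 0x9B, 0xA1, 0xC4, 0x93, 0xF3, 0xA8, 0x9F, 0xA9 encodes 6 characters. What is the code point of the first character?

U+341D

Offset 0: leading byte 0xE3 = 11100011 → 3-byte char #1 = E3 90 9D.
Leading byte 0xE3 = 11100011 matches 1110xxxx → 3-byte sequence.
Byte 1: 0xE3 = 11100011, payload 0011 (4 bits).
Byte 2: 0x90 = 10010000 (10xxxxxx ✓), payload 010000.
Byte 3: 0x9D = 10011101 (10xxxxxx ✓), payload 011101.
Concatenate: 0011010000011101 = 0x341D (16 bits → U+341D).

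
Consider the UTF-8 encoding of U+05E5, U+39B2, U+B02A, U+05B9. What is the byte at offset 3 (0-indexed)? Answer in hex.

0xA6

U+05E5 → 2-byte form D7 A5 at offsets 0–1.
U+39B2 → 3-byte form E3 A6 B2 at offsets 2–4.
Offset 3 falls in char 2's range; it's byte 2 of E3 A6 B2 = 0xA6.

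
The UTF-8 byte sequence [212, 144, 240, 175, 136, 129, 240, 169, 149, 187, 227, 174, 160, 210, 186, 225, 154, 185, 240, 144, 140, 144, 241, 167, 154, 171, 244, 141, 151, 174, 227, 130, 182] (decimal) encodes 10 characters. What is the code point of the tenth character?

Offset 0: leading byte 0xD4 = 11010100 → 2-byte char #1 = D4 90.
Offset 2: leading byte 0xF0 = 11110000 → 4-byte char #2 = F0 AF 88 81.
Offset 6: leading byte 0xF0 = 11110000 → 4-byte char #3 = F0 A9 95 BB.
Offset 10: leading byte 0xE3 = 11100011 → 3-byte char #4 = E3 AE A0.
Offset 13: leading byte 0xD2 = 11010010 → 2-byte char #5 = D2 BA.
Offset 15: leading byte 0xE1 = 11100001 → 3-byte char #6 = E1 9A B9.
Offset 18: leading byte 0xF0 = 11110000 → 4-byte char #7 = F0 90 8C 90.
Offset 22: leading byte 0xF1 = 11110001 → 4-byte char #8 = F1 A7 9A AB.
Offset 26: leading byte 0xF4 = 11110100 → 4-byte char #9 = F4 8D 97 AE.
Offset 30: leading byte 0xE3 = 11100011 → 3-byte char #10 = E3 82 B6.
Leading byte 0xE3 = 11100011 matches 1110xxxx → 3-byte sequence.
Byte 1: 0xE3 = 11100011, payload 0011 (4 bits).
Byte 2: 0x82 = 10000010 (10xxxxxx ✓), payload 000010.
Byte 3: 0xB6 = 10110110 (10xxxxxx ✓), payload 110110.
Concatenate: 0011000010110110 = 0x30B6 (16 bits → U+30B6).

U+30B6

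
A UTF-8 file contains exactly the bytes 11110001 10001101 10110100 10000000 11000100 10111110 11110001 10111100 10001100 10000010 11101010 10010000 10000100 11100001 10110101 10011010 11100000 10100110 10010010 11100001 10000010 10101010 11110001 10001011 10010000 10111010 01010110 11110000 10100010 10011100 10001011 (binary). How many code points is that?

10

Byte at offset 0: 0xF1 = 11110001 → 4-byte char (#1). Advance 4.
Byte at offset 4: 0xC4 = 11000100 → 2-byte char (#2). Advance 2.
Byte at offset 6: 0xF1 = 11110001 → 4-byte char (#3). Advance 4.
Byte at offset 10: 0xEA = 11101010 → 3-byte char (#4). Advance 3.
Byte at offset 13: 0xE1 = 11100001 → 3-byte char (#5). Advance 3.
Byte at offset 16: 0xE0 = 11100000 → 3-byte char (#6). Advance 3.
Byte at offset 19: 0xE1 = 11100001 → 3-byte char (#7). Advance 3.
Byte at offset 22: 0xF1 = 11110001 → 4-byte char (#8). Advance 4.
Byte at offset 26: 0x56 = 01010110 → 1-byte char (#9). Advance 1.
Byte at offset 27: 0xF0 = 11110000 → 4-byte char (#10). Advance 4.
Reached end at offset 31 after 10 code points.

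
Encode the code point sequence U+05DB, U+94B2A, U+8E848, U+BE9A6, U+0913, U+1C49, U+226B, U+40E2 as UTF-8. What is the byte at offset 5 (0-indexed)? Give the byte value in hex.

U+05DB → 2-byte form D7 9B at offsets 0–1.
U+94B2A → 4-byte form F2 94 AC AA at offsets 2–5.
Offset 5 falls in char 2's range; it's byte 4 of F2 94 AC AA = 0xAA.

0xAA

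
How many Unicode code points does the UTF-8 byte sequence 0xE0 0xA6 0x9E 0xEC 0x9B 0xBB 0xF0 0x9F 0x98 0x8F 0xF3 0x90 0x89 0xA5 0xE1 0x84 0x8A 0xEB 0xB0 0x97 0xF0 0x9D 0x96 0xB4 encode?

Byte at offset 0: 0xE0 = 11100000 → 3-byte char (#1). Advance 3.
Byte at offset 3: 0xEC = 11101100 → 3-byte char (#2). Advance 3.
Byte at offset 6: 0xF0 = 11110000 → 4-byte char (#3). Advance 4.
Byte at offset 10: 0xF3 = 11110011 → 4-byte char (#4). Advance 4.
Byte at offset 14: 0xE1 = 11100001 → 3-byte char (#5). Advance 3.
Byte at offset 17: 0xEB = 11101011 → 3-byte char (#6). Advance 3.
Byte at offset 20: 0xF0 = 11110000 → 4-byte char (#7). Advance 4.
Reached end at offset 24 after 7 code points.

7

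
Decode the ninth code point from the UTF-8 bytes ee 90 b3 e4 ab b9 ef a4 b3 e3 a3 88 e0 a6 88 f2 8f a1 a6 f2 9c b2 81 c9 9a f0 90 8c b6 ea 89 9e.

U+10336

Offset 0: leading byte 0xEE = 11101110 → 3-byte char #1 = EE 90 B3.
Offset 3: leading byte 0xE4 = 11100100 → 3-byte char #2 = E4 AB B9.
Offset 6: leading byte 0xEF = 11101111 → 3-byte char #3 = EF A4 B3.
Offset 9: leading byte 0xE3 = 11100011 → 3-byte char #4 = E3 A3 88.
Offset 12: leading byte 0xE0 = 11100000 → 3-byte char #5 = E0 A6 88.
Offset 15: leading byte 0xF2 = 11110010 → 4-byte char #6 = F2 8F A1 A6.
Offset 19: leading byte 0xF2 = 11110010 → 4-byte char #7 = F2 9C B2 81.
Offset 23: leading byte 0xC9 = 11001001 → 2-byte char #8 = C9 9A.
Offset 25: leading byte 0xF0 = 11110000 → 4-byte char #9 = F0 90 8C B6.
Leading byte 0xF0 = 11110000 matches 11110xxx → 4-byte sequence.
Byte 1: 0xF0 = 11110000, payload 000 (3 bits).
Byte 2: 0x90 = 10010000 (10xxxxxx ✓), payload 010000.
Byte 3: 0x8C = 10001100 (10xxxxxx ✓), payload 001100.
Byte 4: 0xB6 = 10110110 (10xxxxxx ✓), payload 110110.
Concatenate: 000010000001100110110 = 0x10336 (21 bits → U+10336).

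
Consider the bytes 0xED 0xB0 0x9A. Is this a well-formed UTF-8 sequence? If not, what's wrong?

Structurally a 3-byte sequence; payload = 0xDC1A.
But 0xDC1A is in U+D800–U+DFFF, the surrogate range. Surrogates are not Unicode scalar values and are forbidden in UTF-8.

invalid (encodes a surrogate (U+D800–U+DFFF))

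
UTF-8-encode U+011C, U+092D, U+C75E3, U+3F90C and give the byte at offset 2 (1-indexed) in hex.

0x9C

1-indexed offset 2 is 0-indexed offset 1.
U+011C → 2-byte form C4 9C at offsets 0–1.
Offset 1 falls in char 1's range; it's byte 2 of C4 9C = 0x9C.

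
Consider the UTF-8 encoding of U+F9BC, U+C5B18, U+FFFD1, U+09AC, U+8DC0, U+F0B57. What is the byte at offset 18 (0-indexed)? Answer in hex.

0xB0

U+F9BC → 3-byte form EF A6 BC at offsets 0–2.
U+C5B18 → 4-byte form F3 85 AC 98 at offsets 3–6.
U+FFFD1 → 4-byte form F3 BF BF 91 at offsets 7–10.
U+09AC → 3-byte form E0 A6 AC at offsets 11–13.
U+8DC0 → 3-byte form E8 B7 80 at offsets 14–16.
U+F0B57 → 4-byte form F3 B0 AD 97 at offsets 17–20.
Offset 18 falls in char 6's range; it's byte 2 of F3 B0 AD 97 = 0xB0.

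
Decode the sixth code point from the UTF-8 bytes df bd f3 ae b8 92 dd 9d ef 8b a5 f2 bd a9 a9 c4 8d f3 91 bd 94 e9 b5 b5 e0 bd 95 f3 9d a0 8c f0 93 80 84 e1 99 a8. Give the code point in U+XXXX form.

Offset 0: leading byte 0xDF = 11011111 → 2-byte char #1 = DF BD.
Offset 2: leading byte 0xF3 = 11110011 → 4-byte char #2 = F3 AE B8 92.
Offset 6: leading byte 0xDD = 11011101 → 2-byte char #3 = DD 9D.
Offset 8: leading byte 0xEF = 11101111 → 3-byte char #4 = EF 8B A5.
Offset 11: leading byte 0xF2 = 11110010 → 4-byte char #5 = F2 BD A9 A9.
Offset 15: leading byte 0xC4 = 11000100 → 2-byte char #6 = C4 8D.
Leading byte 0xC4 = 11000100 matches 110xxxxx → 2-byte sequence.
Byte 1: 0xC4 = 11000100, payload 00100 (5 bits).
Byte 2: 0x8D = 10001101 (10xxxxxx ✓), payload 001101.
Concatenate: 00100001101 = 0x10D (11 bits → U+010D).

U+010D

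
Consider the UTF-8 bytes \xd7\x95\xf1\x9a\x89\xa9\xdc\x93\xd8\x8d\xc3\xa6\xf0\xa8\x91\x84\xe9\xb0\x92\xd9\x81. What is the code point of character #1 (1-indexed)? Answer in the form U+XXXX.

U+05D5

Offset 0: leading byte 0xD7 = 11010111 → 2-byte char #1 = D7 95.
Leading byte 0xD7 = 11010111 matches 110xxxxx → 2-byte sequence.
Byte 1: 0xD7 = 11010111, payload 10111 (5 bits).
Byte 2: 0x95 = 10010101 (10xxxxxx ✓), payload 010101.
Concatenate: 10111010101 = 0x5D5 (11 bits → U+05D5).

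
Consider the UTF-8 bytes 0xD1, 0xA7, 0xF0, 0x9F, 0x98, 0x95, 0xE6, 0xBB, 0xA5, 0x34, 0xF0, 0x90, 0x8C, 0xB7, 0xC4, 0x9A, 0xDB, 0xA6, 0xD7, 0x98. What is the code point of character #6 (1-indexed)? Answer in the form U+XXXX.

Offset 0: leading byte 0xD1 = 11010001 → 2-byte char #1 = D1 A7.
Offset 2: leading byte 0xF0 = 11110000 → 4-byte char #2 = F0 9F 98 95.
Offset 6: leading byte 0xE6 = 11100110 → 3-byte char #3 = E6 BB A5.
Offset 9: leading byte 0x34 = 00110100 → 1-byte char #4 = 34.
Offset 10: leading byte 0xF0 = 11110000 → 4-byte char #5 = F0 90 8C B7.
Offset 14: leading byte 0xC4 = 11000100 → 2-byte char #6 = C4 9A.
Leading byte 0xC4 = 11000100 matches 110xxxxx → 2-byte sequence.
Byte 1: 0xC4 = 11000100, payload 00100 (5 bits).
Byte 2: 0x9A = 10011010 (10xxxxxx ✓), payload 011010.
Concatenate: 00100011010 = 0x11A (11 bits → U+011A).

U+011A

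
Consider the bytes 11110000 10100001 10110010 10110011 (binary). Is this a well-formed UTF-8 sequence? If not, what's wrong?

valid

Leading byte 0xF0 = 11110000 → 4-byte form.
Continuation bytes 0xA1=10100001, 0xB2=10110010, 0xB3=10110011 all match 10xxxxxx.
Decoded value 0x21CB3 is ≥ 0x10000 (shortest form) and not a surrogate.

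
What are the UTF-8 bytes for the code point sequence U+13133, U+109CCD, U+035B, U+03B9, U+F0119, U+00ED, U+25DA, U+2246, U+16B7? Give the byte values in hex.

F0 93 84 B3 F4 89 B3 8D CD 9B CE B9 F3 B0 84 99 C3 AD E2 97 9A E2 89 86 E1 9A B7

U+13133: 4-byte form → F0 93 84 B3.
U+109CCD: 4-byte form → F4 89 B3 8D.
U+035B: 2-byte form → CD 9B.
U+03B9: 2-byte form → CE B9.
U+F0119: 4-byte form → F3 B0 84 99.
U+00ED: 2-byte form → C3 AD.
U+25DA: 3-byte form → E2 97 9A.
U+2246: 3-byte form → E2 89 86.
U+16B7: 3-byte form → E1 9A B7.
Concatenated (27 bytes): F0 93 84 B3 F4 89 B3 8D CD 9B CE B9 F3 B0 84 99 C3 AD E2 97 9A E2 89 86 E1 9A B7.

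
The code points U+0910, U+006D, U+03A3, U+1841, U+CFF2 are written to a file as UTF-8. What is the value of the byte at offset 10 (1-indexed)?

1-indexed offset 10 is 0-indexed offset 9.
U+0910 → 3-byte form E0 A4 90 at offsets 0–2.
U+006D → 1-byte form 6D at offsets 3–3.
U+03A3 → 2-byte form CE A3 at offsets 4–5.
U+1841 → 3-byte form E1 A1 81 at offsets 6–8.
U+CFF2 → 3-byte form EC BF B2 at offsets 9–11.
Offset 9 falls in char 5's range; it's byte 1 of EC BF B2 = 0xEC.

0xEC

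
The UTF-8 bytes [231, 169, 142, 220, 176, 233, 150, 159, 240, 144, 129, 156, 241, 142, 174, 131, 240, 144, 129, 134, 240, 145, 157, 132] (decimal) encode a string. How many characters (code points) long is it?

Byte at offset 0: 0xE7 = 11100111 → 3-byte char (#1). Advance 3.
Byte at offset 3: 0xDC = 11011100 → 2-byte char (#2). Advance 2.
Byte at offset 5: 0xE9 = 11101001 → 3-byte char (#3). Advance 3.
Byte at offset 8: 0xF0 = 11110000 → 4-byte char (#4). Advance 4.
Byte at offset 12: 0xF1 = 11110001 → 4-byte char (#5). Advance 4.
Byte at offset 16: 0xF0 = 11110000 → 4-byte char (#6). Advance 4.
Byte at offset 20: 0xF0 = 11110000 → 4-byte char (#7). Advance 4.
Reached end at offset 24 after 7 code points.

7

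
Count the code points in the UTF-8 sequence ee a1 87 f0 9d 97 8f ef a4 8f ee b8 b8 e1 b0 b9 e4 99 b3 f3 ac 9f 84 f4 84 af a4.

8

Byte at offset 0: 0xEE = 11101110 → 3-byte char (#1). Advance 3.
Byte at offset 3: 0xF0 = 11110000 → 4-byte char (#2). Advance 4.
Byte at offset 7: 0xEF = 11101111 → 3-byte char (#3). Advance 3.
Byte at offset 10: 0xEE = 11101110 → 3-byte char (#4). Advance 3.
Byte at offset 13: 0xE1 = 11100001 → 3-byte char (#5). Advance 3.
Byte at offset 16: 0xE4 = 11100100 → 3-byte char (#6). Advance 3.
Byte at offset 19: 0xF3 = 11110011 → 4-byte char (#7). Advance 4.
Byte at offset 23: 0xF4 = 11110100 → 4-byte char (#8). Advance 4.
Reached end at offset 27 after 8 code points.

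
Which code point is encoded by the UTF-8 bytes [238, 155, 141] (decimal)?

U+E6CD

Leading byte 0xEE = 11101110 matches 1110xxxx → 3-byte sequence.
Byte 1: 0xEE = 11101110, payload 1110 (4 bits).
Byte 2: 0x9B = 10011011 (10xxxxxx ✓), payload 011011.
Byte 3: 0x8D = 10001101 (10xxxxxx ✓), payload 001101.
Concatenate: 1110011011001101 = 0xE6CD (16 bits → U+E6CD).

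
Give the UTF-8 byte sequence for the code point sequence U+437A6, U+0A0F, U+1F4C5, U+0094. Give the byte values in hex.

U+437A6: 4-byte form → F1 83 9E A6.
U+0A0F: 3-byte form → E0 A8 8F.
U+1F4C5: 4-byte form → F0 9F 93 85.
U+0094: 2-byte form → C2 94.
Concatenated (13 bytes): F1 83 9E A6 E0 A8 8F F0 9F 93 85 C2 94.

F1 83 9E A6 E0 A8 8F F0 9F 93 85 C2 94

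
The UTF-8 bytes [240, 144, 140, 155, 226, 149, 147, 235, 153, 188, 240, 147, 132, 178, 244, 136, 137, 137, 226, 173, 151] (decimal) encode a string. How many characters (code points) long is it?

Byte at offset 0: 0xF0 = 11110000 → 4-byte char (#1). Advance 4.
Byte at offset 4: 0xE2 = 11100010 → 3-byte char (#2). Advance 3.
Byte at offset 7: 0xEB = 11101011 → 3-byte char (#3). Advance 3.
Byte at offset 10: 0xF0 = 11110000 → 4-byte char (#4). Advance 4.
Byte at offset 14: 0xF4 = 11110100 → 4-byte char (#5). Advance 4.
Byte at offset 18: 0xE2 = 11100010 → 3-byte char (#6). Advance 3.
Reached end at offset 21 after 6 code points.

6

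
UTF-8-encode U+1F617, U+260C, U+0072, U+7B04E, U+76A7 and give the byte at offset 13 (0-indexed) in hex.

0x9A

U+1F617 → 4-byte form F0 9F 98 97 at offsets 0–3.
U+260C → 3-byte form E2 98 8C at offsets 4–6.
U+0072 → 1-byte form 72 at offsets 7–7.
U+7B04E → 4-byte form F1 BB 81 8E at offsets 8–11.
U+76A7 → 3-byte form E7 9A A7 at offsets 12–14.
Offset 13 falls in char 5's range; it's byte 2 of E7 9A A7 = 0x9A.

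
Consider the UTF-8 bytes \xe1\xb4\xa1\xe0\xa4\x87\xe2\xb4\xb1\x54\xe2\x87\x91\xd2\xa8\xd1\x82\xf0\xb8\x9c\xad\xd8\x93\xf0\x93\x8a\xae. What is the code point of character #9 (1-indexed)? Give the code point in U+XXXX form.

Offset 0: leading byte 0xE1 = 11100001 → 3-byte char #1 = E1 B4 A1.
Offset 3: leading byte 0xE0 = 11100000 → 3-byte char #2 = E0 A4 87.
Offset 6: leading byte 0xE2 = 11100010 → 3-byte char #3 = E2 B4 B1.
Offset 9: leading byte 0x54 = 01010100 → 1-byte char #4 = 54.
Offset 10: leading byte 0xE2 = 11100010 → 3-byte char #5 = E2 87 91.
Offset 13: leading byte 0xD2 = 11010010 → 2-byte char #6 = D2 A8.
Offset 15: leading byte 0xD1 = 11010001 → 2-byte char #7 = D1 82.
Offset 17: leading byte 0xF0 = 11110000 → 4-byte char #8 = F0 B8 9C AD.
Offset 21: leading byte 0xD8 = 11011000 → 2-byte char #9 = D8 93.
Leading byte 0xD8 = 11011000 matches 110xxxxx → 2-byte sequence.
Byte 1: 0xD8 = 11011000, payload 11000 (5 bits).
Byte 2: 0x93 = 10010011 (10xxxxxx ✓), payload 010011.
Concatenate: 11000010011 = 0x613 (11 bits → U+0613).

U+0613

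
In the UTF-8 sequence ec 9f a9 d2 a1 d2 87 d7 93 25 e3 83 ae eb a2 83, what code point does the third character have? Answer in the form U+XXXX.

U+0487

Offset 0: leading byte 0xEC = 11101100 → 3-byte char #1 = EC 9F A9.
Offset 3: leading byte 0xD2 = 11010010 → 2-byte char #2 = D2 A1.
Offset 5: leading byte 0xD2 = 11010010 → 2-byte char #3 = D2 87.
Leading byte 0xD2 = 11010010 matches 110xxxxx → 2-byte sequence.
Byte 1: 0xD2 = 11010010, payload 10010 (5 bits).
Byte 2: 0x87 = 10000111 (10xxxxxx ✓), payload 000111.
Concatenate: 10010000111 = 0x487 (11 bits → U+0487).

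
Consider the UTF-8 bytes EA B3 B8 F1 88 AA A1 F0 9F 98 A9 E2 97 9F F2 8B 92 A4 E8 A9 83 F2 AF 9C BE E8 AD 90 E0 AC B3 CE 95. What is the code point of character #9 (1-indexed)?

Offset 0: leading byte 0xEA = 11101010 → 3-byte char #1 = EA B3 B8.
Offset 3: leading byte 0xF1 = 11110001 → 4-byte char #2 = F1 88 AA A1.
Offset 7: leading byte 0xF0 = 11110000 → 4-byte char #3 = F0 9F 98 A9.
Offset 11: leading byte 0xE2 = 11100010 → 3-byte char #4 = E2 97 9F.
Offset 14: leading byte 0xF2 = 11110010 → 4-byte char #5 = F2 8B 92 A4.
Offset 18: leading byte 0xE8 = 11101000 → 3-byte char #6 = E8 A9 83.
Offset 21: leading byte 0xF2 = 11110010 → 4-byte char #7 = F2 AF 9C BE.
Offset 25: leading byte 0xE8 = 11101000 → 3-byte char #8 = E8 AD 90.
Offset 28: leading byte 0xE0 = 11100000 → 3-byte char #9 = E0 AC B3.
Leading byte 0xE0 = 11100000 matches 1110xxxx → 3-byte sequence.
Byte 1: 0xE0 = 11100000, payload 0000 (4 bits).
Byte 2: 0xAC = 10101100 (10xxxxxx ✓), payload 101100.
Byte 3: 0xB3 = 10110011 (10xxxxxx ✓), payload 110011.
Concatenate: 0000101100110011 = 0xB33 (16 bits → U+0B33).

U+0B33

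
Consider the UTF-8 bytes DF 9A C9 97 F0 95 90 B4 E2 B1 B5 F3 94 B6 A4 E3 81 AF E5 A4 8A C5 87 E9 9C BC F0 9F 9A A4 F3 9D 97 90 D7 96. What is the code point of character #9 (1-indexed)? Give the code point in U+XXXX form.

Offset 0: leading byte 0xDF = 11011111 → 2-byte char #1 = DF 9A.
Offset 2: leading byte 0xC9 = 11001001 → 2-byte char #2 = C9 97.
Offset 4: leading byte 0xF0 = 11110000 → 4-byte char #3 = F0 95 90 B4.
Offset 8: leading byte 0xE2 = 11100010 → 3-byte char #4 = E2 B1 B5.
Offset 11: leading byte 0xF3 = 11110011 → 4-byte char #5 = F3 94 B6 A4.
Offset 15: leading byte 0xE3 = 11100011 → 3-byte char #6 = E3 81 AF.
Offset 18: leading byte 0xE5 = 11100101 → 3-byte char #7 = E5 A4 8A.
Offset 21: leading byte 0xC5 = 11000101 → 2-byte char #8 = C5 87.
Offset 23: leading byte 0xE9 = 11101001 → 3-byte char #9 = E9 9C BC.
Leading byte 0xE9 = 11101001 matches 1110xxxx → 3-byte sequence.
Byte 1: 0xE9 = 11101001, payload 1001 (4 bits).
Byte 2: 0x9C = 10011100 (10xxxxxx ✓), payload 011100.
Byte 3: 0xBC = 10111100 (10xxxxxx ✓), payload 111100.
Concatenate: 1001011100111100 = 0x973C (16 bits → U+973C).

U+973C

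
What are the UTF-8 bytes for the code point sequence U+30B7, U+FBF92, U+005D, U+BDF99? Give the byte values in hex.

U+30B7: 3-byte form → E3 82 B7.
U+FBF92: 4-byte form → F3 BB BE 92.
U+005D: 1-byte form → 5D.
U+BDF99: 4-byte form → F2 BD BE 99.
Concatenated (12 bytes): E3 82 B7 F3 BB BE 92 5D F2 BD BE 99.

E3 82 B7 F3 BB BE 92 5D F2 BD BE 99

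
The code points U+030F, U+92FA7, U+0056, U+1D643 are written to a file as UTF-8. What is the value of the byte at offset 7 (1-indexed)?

1-indexed offset 7 is 0-indexed offset 6.
U+030F → 2-byte form CC 8F at offsets 0–1.
U+92FA7 → 4-byte form F2 92 BE A7 at offsets 2–5.
U+0056 → 1-byte form 56 at offsets 6–6.
Offset 6 falls in char 3's range; it's byte 1 of 56 = 0x56.

0x56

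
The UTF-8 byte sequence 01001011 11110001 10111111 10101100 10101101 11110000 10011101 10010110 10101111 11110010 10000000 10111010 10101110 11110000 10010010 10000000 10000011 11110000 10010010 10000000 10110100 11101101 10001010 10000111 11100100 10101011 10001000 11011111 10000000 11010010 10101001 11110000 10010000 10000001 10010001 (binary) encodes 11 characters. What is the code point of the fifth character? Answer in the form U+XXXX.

Offset 0: leading byte 0x4B = 01001011 → 1-byte char #1 = 4B.
Offset 1: leading byte 0xF1 = 11110001 → 4-byte char #2 = F1 BF AC AD.
Offset 5: leading byte 0xF0 = 11110000 → 4-byte char #3 = F0 9D 96 AF.
Offset 9: leading byte 0xF2 = 11110010 → 4-byte char #4 = F2 80 BA AE.
Offset 13: leading byte 0xF0 = 11110000 → 4-byte char #5 = F0 92 80 83.
Leading byte 0xF0 = 11110000 matches 11110xxx → 4-byte sequence.
Byte 1: 0xF0 = 11110000, payload 000 (3 bits).
Byte 2: 0x92 = 10010010 (10xxxxxx ✓), payload 010010.
Byte 3: 0x80 = 10000000 (10xxxxxx ✓), payload 000000.
Byte 4: 0x83 = 10000011 (10xxxxxx ✓), payload 000011.
Concatenate: 000010010000000000011 = 0x12003 (21 bits → U+12003).

U+12003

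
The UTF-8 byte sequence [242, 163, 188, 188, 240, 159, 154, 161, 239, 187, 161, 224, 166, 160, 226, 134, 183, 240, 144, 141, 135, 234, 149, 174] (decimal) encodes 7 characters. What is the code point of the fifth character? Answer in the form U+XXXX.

U+21B7

Offset 0: leading byte 0xF2 = 11110010 → 4-byte char #1 = F2 A3 BC BC.
Offset 4: leading byte 0xF0 = 11110000 → 4-byte char #2 = F0 9F 9A A1.
Offset 8: leading byte 0xEF = 11101111 → 3-byte char #3 = EF BB A1.
Offset 11: leading byte 0xE0 = 11100000 → 3-byte char #4 = E0 A6 A0.
Offset 14: leading byte 0xE2 = 11100010 → 3-byte char #5 = E2 86 B7.
Leading byte 0xE2 = 11100010 matches 1110xxxx → 3-byte sequence.
Byte 1: 0xE2 = 11100010, payload 0010 (4 bits).
Byte 2: 0x86 = 10000110 (10xxxxxx ✓), payload 000110.
Byte 3: 0xB7 = 10110111 (10xxxxxx ✓), payload 110111.
Concatenate: 0010000110110111 = 0x21B7 (16 bits → U+21B7).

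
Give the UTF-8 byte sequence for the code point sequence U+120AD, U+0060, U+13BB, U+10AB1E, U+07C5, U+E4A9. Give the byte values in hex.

U+120AD: 4-byte form → F0 92 82 AD.
U+0060: 1-byte form → 60.
U+13BB: 3-byte form → E1 8E BB.
U+10AB1E: 4-byte form → F4 8A AC 9E.
U+07C5: 2-byte form → DF 85.
U+E4A9: 3-byte form → EE 92 A9.
Concatenated (17 bytes): F0 92 82 AD 60 E1 8E BB F4 8A AC 9E DF 85 EE 92 A9.

F0 92 82 AD 60 E1 8E BB F4 8A AC 9E DF 85 EE 92 A9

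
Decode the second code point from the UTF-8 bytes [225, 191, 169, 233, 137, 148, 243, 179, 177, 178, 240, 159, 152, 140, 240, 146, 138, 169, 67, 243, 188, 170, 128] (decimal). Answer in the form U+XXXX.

U+9254

Offset 0: leading byte 0xE1 = 11100001 → 3-byte char #1 = E1 BF A9.
Offset 3: leading byte 0xE9 = 11101001 → 3-byte char #2 = E9 89 94.
Leading byte 0xE9 = 11101001 matches 1110xxxx → 3-byte sequence.
Byte 1: 0xE9 = 11101001, payload 1001 (4 bits).
Byte 2: 0x89 = 10001001 (10xxxxxx ✓), payload 001001.
Byte 3: 0x94 = 10010100 (10xxxxxx ✓), payload 010100.
Concatenate: 1001001001010100 = 0x9254 (16 bits → U+9254).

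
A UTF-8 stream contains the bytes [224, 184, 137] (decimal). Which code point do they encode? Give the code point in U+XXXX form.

U+0E09

Leading byte 0xE0 = 11100000 matches 1110xxxx → 3-byte sequence.
Byte 1: 0xE0 = 11100000, payload 0000 (4 bits).
Byte 2: 0xB8 = 10111000 (10xxxxxx ✓), payload 111000.
Byte 3: 0x89 = 10001001 (10xxxxxx ✓), payload 001001.
Concatenate: 0000111000001001 = 0xE09 (16 bits → U+0E09).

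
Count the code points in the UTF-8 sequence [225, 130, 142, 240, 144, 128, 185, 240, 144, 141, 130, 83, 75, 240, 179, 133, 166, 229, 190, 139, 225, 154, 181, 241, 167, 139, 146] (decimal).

Byte at offset 0: 0xE1 = 11100001 → 3-byte char (#1). Advance 3.
Byte at offset 3: 0xF0 = 11110000 → 4-byte char (#2). Advance 4.
Byte at offset 7: 0xF0 = 11110000 → 4-byte char (#3). Advance 4.
Byte at offset 11: 0x53 = 01010011 → 1-byte char (#4). Advance 1.
Byte at offset 12: 0x4B = 01001011 → 1-byte char (#5). Advance 1.
Byte at offset 13: 0xF0 = 11110000 → 4-byte char (#6). Advance 4.
Byte at offset 17: 0xE5 = 11100101 → 3-byte char (#7). Advance 3.
Byte at offset 20: 0xE1 = 11100001 → 3-byte char (#8). Advance 3.
Byte at offset 23: 0xF1 = 11110001 → 4-byte char (#9). Advance 4.
Reached end at offset 27 after 9 code points.

9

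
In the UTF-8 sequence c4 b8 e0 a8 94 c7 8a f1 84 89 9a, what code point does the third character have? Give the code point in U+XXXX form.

Offset 0: leading byte 0xC4 = 11000100 → 2-byte char #1 = C4 B8.
Offset 2: leading byte 0xE0 = 11100000 → 3-byte char #2 = E0 A8 94.
Offset 5: leading byte 0xC7 = 11000111 → 2-byte char #3 = C7 8A.
Leading byte 0xC7 = 11000111 matches 110xxxxx → 2-byte sequence.
Byte 1: 0xC7 = 11000111, payload 00111 (5 bits).
Byte 2: 0x8A = 10001010 (10xxxxxx ✓), payload 001010.
Concatenate: 00111001010 = 0x1CA (11 bits → U+01CA).

U+01CA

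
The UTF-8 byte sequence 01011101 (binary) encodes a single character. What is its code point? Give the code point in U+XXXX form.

U+005D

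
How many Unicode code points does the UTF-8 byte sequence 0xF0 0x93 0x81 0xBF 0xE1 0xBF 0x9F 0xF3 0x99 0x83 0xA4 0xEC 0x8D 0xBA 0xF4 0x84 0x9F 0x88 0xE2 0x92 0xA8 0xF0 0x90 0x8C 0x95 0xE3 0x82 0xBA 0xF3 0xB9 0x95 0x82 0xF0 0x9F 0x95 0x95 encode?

10

Byte at offset 0: 0xF0 = 11110000 → 4-byte char (#1). Advance 4.
Byte at offset 4: 0xE1 = 11100001 → 3-byte char (#2). Advance 3.
Byte at offset 7: 0xF3 = 11110011 → 4-byte char (#3). Advance 4.
Byte at offset 11: 0xEC = 11101100 → 3-byte char (#4). Advance 3.
Byte at offset 14: 0xF4 = 11110100 → 4-byte char (#5). Advance 4.
Byte at offset 18: 0xE2 = 11100010 → 3-byte char (#6). Advance 3.
Byte at offset 21: 0xF0 = 11110000 → 4-byte char (#7). Advance 4.
Byte at offset 25: 0xE3 = 11100011 → 3-byte char (#8). Advance 3.
Byte at offset 28: 0xF3 = 11110011 → 4-byte char (#9). Advance 4.
Byte at offset 32: 0xF0 = 11110000 → 4-byte char (#10). Advance 4.
Reached end at offset 36 after 10 code points.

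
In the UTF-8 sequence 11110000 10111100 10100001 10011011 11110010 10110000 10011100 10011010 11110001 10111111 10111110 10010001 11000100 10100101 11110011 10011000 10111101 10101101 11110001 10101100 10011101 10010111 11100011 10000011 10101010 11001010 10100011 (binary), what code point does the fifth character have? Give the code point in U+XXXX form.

Offset 0: leading byte 0xF0 = 11110000 → 4-byte char #1 = F0 BC A1 9B.
Offset 4: leading byte 0xF2 = 11110010 → 4-byte char #2 = F2 B0 9C 9A.
Offset 8: leading byte 0xF1 = 11110001 → 4-byte char #3 = F1 BF BE 91.
Offset 12: leading byte 0xC4 = 11000100 → 2-byte char #4 = C4 A5.
Offset 14: leading byte 0xF3 = 11110011 → 4-byte char #5 = F3 98 BD AD.
Leading byte 0xF3 = 11110011 matches 11110xxx → 4-byte sequence.
Byte 1: 0xF3 = 11110011, payload 011 (3 bits).
Byte 2: 0x98 = 10011000 (10xxxxxx ✓), payload 011000.
Byte 3: 0xBD = 10111101 (10xxxxxx ✓), payload 111101.
Byte 4: 0xAD = 10101101 (10xxxxxx ✓), payload 101101.
Concatenate: 011011000111101101101 = 0xD8F6D (21 bits → U+D8F6D).

U+D8F6D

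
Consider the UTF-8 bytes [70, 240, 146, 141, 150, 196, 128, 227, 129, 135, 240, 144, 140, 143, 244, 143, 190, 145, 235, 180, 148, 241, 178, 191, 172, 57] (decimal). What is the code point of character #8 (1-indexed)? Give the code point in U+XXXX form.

U+72FEC

Offset 0: leading byte 0x46 = 01000110 → 1-byte char #1 = 46.
Offset 1: leading byte 0xF0 = 11110000 → 4-byte char #2 = F0 92 8D 96.
Offset 5: leading byte 0xC4 = 11000100 → 2-byte char #3 = C4 80.
Offset 7: leading byte 0xE3 = 11100011 → 3-byte char #4 = E3 81 87.
Offset 10: leading byte 0xF0 = 11110000 → 4-byte char #5 = F0 90 8C 8F.
Offset 14: leading byte 0xF4 = 11110100 → 4-byte char #6 = F4 8F BE 91.
Offset 18: leading byte 0xEB = 11101011 → 3-byte char #7 = EB B4 94.
Offset 21: leading byte 0xF1 = 11110001 → 4-byte char #8 = F1 B2 BF AC.
Leading byte 0xF1 = 11110001 matches 11110xxx → 4-byte sequence.
Byte 1: 0xF1 = 11110001, payload 001 (3 bits).
Byte 2: 0xB2 = 10110010 (10xxxxxx ✓), payload 110010.
Byte 3: 0xBF = 10111111 (10xxxxxx ✓), payload 111111.
Byte 4: 0xAC = 10101100 (10xxxxxx ✓), payload 101100.
Concatenate: 001110010111111101100 = 0x72FEC (21 bits → U+72FEC).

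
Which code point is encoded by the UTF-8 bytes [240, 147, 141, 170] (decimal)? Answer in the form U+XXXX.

U+1336A

Leading byte 0xF0 = 11110000 matches 11110xxx → 4-byte sequence.
Byte 1: 0xF0 = 11110000, payload 000 (3 bits).
Byte 2: 0x93 = 10010011 (10xxxxxx ✓), payload 010011.
Byte 3: 0x8D = 10001101 (10xxxxxx ✓), payload 001101.
Byte 4: 0xAA = 10101010 (10xxxxxx ✓), payload 101010.
Concatenate: 000010011001101101010 = 0x1336A (21 bits → U+1336A).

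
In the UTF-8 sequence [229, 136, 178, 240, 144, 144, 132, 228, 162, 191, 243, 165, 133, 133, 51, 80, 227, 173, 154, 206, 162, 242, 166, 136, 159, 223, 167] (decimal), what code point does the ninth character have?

Offset 0: leading byte 0xE5 = 11100101 → 3-byte char #1 = E5 88 B2.
Offset 3: leading byte 0xF0 = 11110000 → 4-byte char #2 = F0 90 90 84.
Offset 7: leading byte 0xE4 = 11100100 → 3-byte char #3 = E4 A2 BF.
Offset 10: leading byte 0xF3 = 11110011 → 4-byte char #4 = F3 A5 85 85.
Offset 14: leading byte 0x33 = 00110011 → 1-byte char #5 = 33.
Offset 15: leading byte 0x50 = 01010000 → 1-byte char #6 = 50.
Offset 16: leading byte 0xE3 = 11100011 → 3-byte char #7 = E3 AD 9A.
Offset 19: leading byte 0xCE = 11001110 → 2-byte char #8 = CE A2.
Offset 21: leading byte 0xF2 = 11110010 → 4-byte char #9 = F2 A6 88 9F.
Leading byte 0xF2 = 11110010 matches 11110xxx → 4-byte sequence.
Byte 1: 0xF2 = 11110010, payload 010 (3 bits).
Byte 2: 0xA6 = 10100110 (10xxxxxx ✓), payload 100110.
Byte 3: 0x88 = 10001000 (10xxxxxx ✓), payload 001000.
Byte 4: 0x9F = 10011111 (10xxxxxx ✓), payload 011111.
Concatenate: 010100110001000011111 = 0xA621F (21 bits → U+A621F).

U+A621F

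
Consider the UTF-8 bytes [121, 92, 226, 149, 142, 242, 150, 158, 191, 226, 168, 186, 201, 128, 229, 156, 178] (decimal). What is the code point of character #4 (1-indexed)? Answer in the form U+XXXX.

U+967BF

Offset 0: leading byte 0x79 = 01111001 → 1-byte char #1 = 79.
Offset 1: leading byte 0x5C = 01011100 → 1-byte char #2 = 5C.
Offset 2: leading byte 0xE2 = 11100010 → 3-byte char #3 = E2 95 8E.
Offset 5: leading byte 0xF2 = 11110010 → 4-byte char #4 = F2 96 9E BF.
Leading byte 0xF2 = 11110010 matches 11110xxx → 4-byte sequence.
Byte 1: 0xF2 = 11110010, payload 010 (3 bits).
Byte 2: 0x96 = 10010110 (10xxxxxx ✓), payload 010110.
Byte 3: 0x9E = 10011110 (10xxxxxx ✓), payload 011110.
Byte 4: 0xBF = 10111111 (10xxxxxx ✓), payload 111111.
Concatenate: 010010110011110111111 = 0x967BF (21 bits → U+967BF).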